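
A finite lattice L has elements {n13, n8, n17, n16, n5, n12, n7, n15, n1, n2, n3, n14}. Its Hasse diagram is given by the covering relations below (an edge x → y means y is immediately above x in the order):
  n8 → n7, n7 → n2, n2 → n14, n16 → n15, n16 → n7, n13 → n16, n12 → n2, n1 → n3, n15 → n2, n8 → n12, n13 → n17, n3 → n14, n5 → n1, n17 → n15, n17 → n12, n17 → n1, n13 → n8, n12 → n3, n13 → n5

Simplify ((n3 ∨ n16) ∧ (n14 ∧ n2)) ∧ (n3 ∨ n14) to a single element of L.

n3 ∨ n16 = n14
n14 ∧ n2 = n2
n14 ∧ n2 = n2
n3 ∨ n14 = n14
n2 ∧ n14 = n2

n2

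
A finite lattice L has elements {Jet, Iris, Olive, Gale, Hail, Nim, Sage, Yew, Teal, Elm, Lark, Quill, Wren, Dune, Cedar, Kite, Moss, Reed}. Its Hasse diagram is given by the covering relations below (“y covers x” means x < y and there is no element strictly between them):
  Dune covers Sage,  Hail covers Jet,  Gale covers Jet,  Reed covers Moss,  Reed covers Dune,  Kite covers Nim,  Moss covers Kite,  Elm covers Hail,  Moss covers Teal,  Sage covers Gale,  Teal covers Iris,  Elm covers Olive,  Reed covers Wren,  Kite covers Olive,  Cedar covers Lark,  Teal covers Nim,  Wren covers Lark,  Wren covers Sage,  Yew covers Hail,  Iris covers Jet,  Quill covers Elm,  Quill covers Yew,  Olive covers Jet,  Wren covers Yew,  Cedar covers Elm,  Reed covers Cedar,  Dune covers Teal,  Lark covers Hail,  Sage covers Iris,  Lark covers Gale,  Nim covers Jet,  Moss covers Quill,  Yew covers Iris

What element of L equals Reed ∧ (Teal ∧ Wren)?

Iris

Teal ∧ Wren = Iris
Reed ∧ Iris = Iris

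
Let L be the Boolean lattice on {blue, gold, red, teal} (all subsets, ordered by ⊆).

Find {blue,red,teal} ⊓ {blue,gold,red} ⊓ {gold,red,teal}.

{red}

Common lower bounds of {{blue,red,teal}, {blue,gold,red}, {gold,red,teal}}: {red}, ∅.
The greatest among these is {red}.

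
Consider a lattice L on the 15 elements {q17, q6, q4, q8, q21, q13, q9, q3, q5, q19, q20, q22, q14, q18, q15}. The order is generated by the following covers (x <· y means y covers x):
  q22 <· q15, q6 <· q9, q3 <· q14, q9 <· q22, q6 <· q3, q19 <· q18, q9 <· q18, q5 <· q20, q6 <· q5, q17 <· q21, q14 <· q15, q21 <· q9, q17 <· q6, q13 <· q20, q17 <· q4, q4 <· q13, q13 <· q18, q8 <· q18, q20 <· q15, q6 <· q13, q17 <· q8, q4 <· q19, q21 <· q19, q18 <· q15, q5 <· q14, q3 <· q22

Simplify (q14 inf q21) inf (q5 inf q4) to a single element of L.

q17

q14 ∧ q21 = q17
q5 ∧ q4 = q17
q17 ∧ q17 = q17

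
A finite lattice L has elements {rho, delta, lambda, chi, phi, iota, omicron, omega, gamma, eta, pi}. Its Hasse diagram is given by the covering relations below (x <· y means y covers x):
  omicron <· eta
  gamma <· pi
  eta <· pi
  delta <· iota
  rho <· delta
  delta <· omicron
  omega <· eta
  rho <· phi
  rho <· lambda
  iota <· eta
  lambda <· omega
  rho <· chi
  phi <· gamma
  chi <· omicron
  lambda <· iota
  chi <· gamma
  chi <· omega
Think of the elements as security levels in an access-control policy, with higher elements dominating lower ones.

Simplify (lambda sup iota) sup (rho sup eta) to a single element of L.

lambda ∨ iota = iota
rho ∨ eta = eta
iota ∨ eta = eta

eta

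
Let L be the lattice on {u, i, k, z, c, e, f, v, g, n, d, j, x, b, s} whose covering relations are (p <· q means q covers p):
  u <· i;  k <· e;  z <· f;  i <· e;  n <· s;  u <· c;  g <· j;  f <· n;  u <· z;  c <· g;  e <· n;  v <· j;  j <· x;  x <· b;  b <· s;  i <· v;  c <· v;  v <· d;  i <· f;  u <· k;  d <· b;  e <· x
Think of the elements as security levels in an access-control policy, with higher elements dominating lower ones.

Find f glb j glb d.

Common lower bounds of {f, j, d}: i, u.
The greatest among these is i.

i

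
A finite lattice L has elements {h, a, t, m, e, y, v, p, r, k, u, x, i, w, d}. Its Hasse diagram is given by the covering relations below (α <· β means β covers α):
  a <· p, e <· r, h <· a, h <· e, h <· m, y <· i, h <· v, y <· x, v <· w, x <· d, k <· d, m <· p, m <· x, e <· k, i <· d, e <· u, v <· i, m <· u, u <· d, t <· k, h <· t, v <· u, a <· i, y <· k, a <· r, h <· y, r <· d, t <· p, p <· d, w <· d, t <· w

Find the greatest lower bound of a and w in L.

Common lower bounds of {a, w}: h.
The greatest among these is h.

h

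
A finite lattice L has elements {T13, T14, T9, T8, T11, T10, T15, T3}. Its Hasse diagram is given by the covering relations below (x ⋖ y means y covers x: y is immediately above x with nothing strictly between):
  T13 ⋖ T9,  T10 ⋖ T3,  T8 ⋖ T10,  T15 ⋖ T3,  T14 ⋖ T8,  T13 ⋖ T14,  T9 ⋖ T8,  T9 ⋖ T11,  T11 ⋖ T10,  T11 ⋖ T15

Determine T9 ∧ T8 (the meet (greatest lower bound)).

T9

Common lower bounds of {T9, T8}: T13, T9.
The greatest among these is T9.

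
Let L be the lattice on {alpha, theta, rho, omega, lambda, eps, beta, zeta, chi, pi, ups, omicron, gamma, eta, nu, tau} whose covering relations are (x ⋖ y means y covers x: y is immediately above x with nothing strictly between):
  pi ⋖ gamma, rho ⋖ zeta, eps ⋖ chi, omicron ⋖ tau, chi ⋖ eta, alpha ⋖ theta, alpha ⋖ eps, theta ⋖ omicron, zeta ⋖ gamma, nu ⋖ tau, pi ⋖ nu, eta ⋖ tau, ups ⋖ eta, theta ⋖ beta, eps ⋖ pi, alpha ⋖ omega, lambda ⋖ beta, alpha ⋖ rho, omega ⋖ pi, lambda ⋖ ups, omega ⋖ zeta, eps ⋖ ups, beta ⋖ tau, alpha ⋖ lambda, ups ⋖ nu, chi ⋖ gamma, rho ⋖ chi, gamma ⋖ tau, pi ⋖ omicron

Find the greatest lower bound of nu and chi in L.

Common lower bounds of {nu, chi}: alpha, eps.
The greatest among these is eps.

eps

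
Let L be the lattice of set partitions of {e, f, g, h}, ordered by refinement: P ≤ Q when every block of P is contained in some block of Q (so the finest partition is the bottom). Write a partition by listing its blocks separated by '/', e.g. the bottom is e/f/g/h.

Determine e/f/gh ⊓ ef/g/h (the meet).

e/f/g/h

The meet (common refinement) of e/f/gh and ef/g/h intersects blocks pairwise, giving e/f/g/h.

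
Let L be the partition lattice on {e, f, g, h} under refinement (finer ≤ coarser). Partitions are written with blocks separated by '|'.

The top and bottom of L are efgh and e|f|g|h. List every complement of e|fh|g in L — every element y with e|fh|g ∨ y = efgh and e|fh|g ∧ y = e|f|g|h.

Need y with e|fh|g ∨ y = efgh and e|fh|g ∧ y = e|f|g|h.
Checking each element gives: efg|h, ef|gh, egh|f, eh|fg.

efg|h, ef|gh, egh|f, eh|fg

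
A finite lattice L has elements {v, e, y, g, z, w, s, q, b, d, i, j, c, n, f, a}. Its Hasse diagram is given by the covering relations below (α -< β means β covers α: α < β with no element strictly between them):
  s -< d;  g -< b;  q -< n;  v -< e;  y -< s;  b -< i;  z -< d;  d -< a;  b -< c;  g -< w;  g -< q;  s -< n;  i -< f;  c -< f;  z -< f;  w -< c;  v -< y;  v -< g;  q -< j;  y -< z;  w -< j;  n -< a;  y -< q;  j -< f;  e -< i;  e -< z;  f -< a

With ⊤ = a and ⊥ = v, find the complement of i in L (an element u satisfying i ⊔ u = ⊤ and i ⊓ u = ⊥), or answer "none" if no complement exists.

Need u with i ∨ u = a and i ∧ u = v.
Checking each element gives: s.

s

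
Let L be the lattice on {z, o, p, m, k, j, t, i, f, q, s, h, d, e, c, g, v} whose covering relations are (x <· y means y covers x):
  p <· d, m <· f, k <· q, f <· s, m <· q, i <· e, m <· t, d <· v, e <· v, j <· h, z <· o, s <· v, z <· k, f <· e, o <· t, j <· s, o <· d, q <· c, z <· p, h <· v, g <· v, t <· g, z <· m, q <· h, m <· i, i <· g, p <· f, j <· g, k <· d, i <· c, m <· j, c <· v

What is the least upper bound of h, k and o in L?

v

Common upper bounds of {h, k, o}: v.
The least among these is v.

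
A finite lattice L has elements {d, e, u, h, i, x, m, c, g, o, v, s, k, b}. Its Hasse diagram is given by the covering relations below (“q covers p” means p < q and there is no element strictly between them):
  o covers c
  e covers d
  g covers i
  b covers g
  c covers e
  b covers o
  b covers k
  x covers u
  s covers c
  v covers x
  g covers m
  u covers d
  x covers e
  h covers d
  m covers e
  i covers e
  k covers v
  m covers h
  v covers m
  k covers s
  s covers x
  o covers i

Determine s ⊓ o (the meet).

Common lower bounds of {s, o}: c, d, e.
The greatest among these is c.

c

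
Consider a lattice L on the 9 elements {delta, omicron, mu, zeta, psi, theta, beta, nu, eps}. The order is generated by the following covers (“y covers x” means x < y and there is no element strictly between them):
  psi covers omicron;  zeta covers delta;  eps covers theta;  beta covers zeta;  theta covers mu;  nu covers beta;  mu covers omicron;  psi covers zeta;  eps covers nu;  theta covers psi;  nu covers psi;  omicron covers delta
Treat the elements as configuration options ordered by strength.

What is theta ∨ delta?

theta

Common upper bounds of {theta, delta}: eps, theta.
The least among these is theta.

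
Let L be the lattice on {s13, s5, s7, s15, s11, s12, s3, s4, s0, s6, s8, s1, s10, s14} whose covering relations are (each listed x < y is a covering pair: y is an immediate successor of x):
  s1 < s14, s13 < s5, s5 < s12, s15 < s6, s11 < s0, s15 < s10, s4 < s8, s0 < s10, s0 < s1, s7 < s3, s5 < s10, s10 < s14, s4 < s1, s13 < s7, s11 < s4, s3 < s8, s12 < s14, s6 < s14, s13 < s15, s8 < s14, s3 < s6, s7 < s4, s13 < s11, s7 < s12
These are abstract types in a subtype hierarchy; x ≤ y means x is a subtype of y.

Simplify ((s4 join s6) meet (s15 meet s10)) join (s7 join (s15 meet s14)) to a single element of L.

s6

s4 ∨ s6 = s14
s15 ∧ s10 = s15
s14 ∧ s15 = s15
s15 ∧ s14 = s15
s7 ∨ s15 = s6
s15 ∨ s6 = s6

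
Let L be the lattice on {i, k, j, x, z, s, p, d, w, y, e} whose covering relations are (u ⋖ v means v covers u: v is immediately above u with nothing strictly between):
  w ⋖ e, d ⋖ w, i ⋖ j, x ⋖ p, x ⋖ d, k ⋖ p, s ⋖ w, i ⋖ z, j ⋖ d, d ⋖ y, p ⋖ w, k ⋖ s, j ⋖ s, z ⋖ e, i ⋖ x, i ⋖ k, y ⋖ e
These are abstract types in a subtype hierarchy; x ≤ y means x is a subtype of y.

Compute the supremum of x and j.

d

Common upper bounds of {x, j}: d, e, w, y.
The least among these is d.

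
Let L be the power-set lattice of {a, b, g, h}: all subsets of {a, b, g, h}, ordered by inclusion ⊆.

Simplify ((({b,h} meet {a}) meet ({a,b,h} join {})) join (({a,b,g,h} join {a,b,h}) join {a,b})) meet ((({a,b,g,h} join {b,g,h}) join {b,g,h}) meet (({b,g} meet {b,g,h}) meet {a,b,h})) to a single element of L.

{b,h} ∧ {a} = {}
{a,b,h} ∨ {} = {a,b,h}
{} ∧ {a,b,h} = {}
{a,b,g,h} ∨ {a,b,h} = {a,b,g,h}
{a,b,g,h} ∨ {a,b} = {a,b,g,h}
{} ∨ {a,b,g,h} = {a,b,g,h}
{a,b,g,h} ∨ {b,g,h} = {a,b,g,h}
{a,b,g,h} ∨ {b,g,h} = {a,b,g,h}
{b,g} ∧ {b,g,h} = {b,g}
{b,g} ∧ {a,b,h} = {b}
{a,b,g,h} ∧ {b} = {b}
{a,b,g,h} ∧ {b} = {b}

{b}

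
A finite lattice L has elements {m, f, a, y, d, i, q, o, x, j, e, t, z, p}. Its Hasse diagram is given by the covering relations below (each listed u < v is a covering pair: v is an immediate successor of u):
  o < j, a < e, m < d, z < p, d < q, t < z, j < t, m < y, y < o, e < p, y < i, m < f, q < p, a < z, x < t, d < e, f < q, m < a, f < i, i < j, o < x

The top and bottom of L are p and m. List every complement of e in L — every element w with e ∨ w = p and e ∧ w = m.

f, i, j, o, t, x, y

Need w with e ∨ w = p and e ∧ w = m.
Checking each element gives: f, i, j, o, t, x, y.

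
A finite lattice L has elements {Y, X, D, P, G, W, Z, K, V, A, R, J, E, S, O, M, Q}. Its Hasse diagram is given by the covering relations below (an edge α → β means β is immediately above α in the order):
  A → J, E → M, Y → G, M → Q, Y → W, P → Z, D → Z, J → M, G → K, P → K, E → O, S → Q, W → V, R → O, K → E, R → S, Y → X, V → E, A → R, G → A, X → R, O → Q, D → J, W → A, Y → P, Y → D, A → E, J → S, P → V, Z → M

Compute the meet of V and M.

Common lower bounds of {V, M}: P, V, W, Y.
The greatest among these is V.

V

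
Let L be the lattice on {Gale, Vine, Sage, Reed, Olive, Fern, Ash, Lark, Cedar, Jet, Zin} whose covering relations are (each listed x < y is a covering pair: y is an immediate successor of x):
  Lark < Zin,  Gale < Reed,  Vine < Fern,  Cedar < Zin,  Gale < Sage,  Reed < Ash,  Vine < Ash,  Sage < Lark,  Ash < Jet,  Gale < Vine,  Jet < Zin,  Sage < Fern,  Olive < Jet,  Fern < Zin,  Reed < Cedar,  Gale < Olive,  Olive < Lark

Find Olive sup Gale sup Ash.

Common upper bounds of {Olive, Gale, Ash}: Jet, Zin.
The least among these is Jet.

Jet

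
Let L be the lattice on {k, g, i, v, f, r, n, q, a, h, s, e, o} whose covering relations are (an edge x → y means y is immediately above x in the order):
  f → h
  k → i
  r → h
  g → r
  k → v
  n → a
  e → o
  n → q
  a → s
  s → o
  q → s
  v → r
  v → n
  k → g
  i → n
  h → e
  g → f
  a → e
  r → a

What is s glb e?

Common lower bounds of {s, e}: a, g, i, k, n, r, v.
The greatest among these is a.

a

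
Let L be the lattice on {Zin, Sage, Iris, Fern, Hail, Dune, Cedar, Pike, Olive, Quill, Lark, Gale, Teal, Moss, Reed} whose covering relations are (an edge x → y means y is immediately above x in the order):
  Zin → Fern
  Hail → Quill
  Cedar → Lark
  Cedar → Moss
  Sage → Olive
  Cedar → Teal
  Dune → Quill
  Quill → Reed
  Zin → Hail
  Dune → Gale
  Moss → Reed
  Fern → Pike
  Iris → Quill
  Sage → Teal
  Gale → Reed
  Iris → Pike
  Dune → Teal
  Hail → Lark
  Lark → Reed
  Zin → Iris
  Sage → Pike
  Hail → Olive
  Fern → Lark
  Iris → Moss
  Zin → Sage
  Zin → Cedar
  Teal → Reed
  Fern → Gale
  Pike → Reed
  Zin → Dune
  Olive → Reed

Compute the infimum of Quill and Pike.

Common lower bounds of {Quill, Pike}: Iris, Zin.
The greatest among these is Iris.

Iris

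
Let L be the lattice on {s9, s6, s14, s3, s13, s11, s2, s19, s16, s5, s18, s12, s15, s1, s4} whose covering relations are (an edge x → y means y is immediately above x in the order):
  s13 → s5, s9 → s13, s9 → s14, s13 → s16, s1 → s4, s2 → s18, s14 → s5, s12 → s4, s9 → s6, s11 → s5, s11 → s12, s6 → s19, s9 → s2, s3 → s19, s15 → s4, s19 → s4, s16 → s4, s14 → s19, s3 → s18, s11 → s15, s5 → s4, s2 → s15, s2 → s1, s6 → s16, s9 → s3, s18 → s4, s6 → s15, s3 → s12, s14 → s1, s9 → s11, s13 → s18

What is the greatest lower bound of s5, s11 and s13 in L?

Common lower bounds of {s5, s11, s13}: s9.
The greatest among these is s9.

s9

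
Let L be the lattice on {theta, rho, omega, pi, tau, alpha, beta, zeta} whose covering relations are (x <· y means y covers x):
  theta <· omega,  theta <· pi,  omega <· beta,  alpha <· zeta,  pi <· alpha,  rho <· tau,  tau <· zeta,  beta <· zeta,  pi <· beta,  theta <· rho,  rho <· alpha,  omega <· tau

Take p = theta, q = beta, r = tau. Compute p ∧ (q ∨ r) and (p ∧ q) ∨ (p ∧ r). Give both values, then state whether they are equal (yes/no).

q ∨ r = zeta, so p ∧ (q ∨ r) = theta ∧ zeta = theta.
p ∧ q = theta and p ∧ r = theta, so (p ∧ q) ∨ (p ∧ r) = theta ∨ theta = theta.
Equal: yes.

theta; theta; yes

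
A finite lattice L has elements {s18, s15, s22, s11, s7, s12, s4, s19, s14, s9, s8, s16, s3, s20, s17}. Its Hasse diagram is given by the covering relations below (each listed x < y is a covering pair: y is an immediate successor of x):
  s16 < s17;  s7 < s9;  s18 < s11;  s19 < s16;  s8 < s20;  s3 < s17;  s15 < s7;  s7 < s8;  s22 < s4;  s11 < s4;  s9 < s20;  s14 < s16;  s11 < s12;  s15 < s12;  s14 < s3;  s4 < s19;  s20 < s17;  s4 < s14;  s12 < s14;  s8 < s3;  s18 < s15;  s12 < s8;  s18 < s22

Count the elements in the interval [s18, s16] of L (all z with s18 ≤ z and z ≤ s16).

9

The interval [s18, s16] = {s11, s12, s14, s15, s16, s18, s19, s22, s4}, which has 9 elements.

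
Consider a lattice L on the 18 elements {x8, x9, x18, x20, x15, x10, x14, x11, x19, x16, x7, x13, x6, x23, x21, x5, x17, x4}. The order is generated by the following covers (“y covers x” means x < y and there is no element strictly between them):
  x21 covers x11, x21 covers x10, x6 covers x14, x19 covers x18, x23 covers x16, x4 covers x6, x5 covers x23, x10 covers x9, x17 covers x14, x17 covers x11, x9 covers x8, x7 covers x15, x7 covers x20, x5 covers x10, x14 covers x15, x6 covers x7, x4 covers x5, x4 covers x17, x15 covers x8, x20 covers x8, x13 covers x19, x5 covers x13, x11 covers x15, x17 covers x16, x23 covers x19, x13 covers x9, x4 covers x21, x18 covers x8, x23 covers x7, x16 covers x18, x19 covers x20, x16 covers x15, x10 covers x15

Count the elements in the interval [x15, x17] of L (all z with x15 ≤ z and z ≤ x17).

The interval [x15, x17] = {x11, x14, x15, x16, x17}, which has 5 elements.

5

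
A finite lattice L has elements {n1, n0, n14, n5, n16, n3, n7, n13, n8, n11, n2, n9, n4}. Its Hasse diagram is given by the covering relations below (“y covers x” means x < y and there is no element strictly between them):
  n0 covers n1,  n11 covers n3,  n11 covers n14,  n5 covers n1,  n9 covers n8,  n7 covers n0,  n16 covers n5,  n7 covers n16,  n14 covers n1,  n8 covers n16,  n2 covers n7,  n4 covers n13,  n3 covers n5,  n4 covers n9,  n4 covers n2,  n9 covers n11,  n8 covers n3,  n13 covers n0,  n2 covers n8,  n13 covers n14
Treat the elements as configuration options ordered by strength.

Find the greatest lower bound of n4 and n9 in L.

Common lower bounds of {n4, n9}: n1, n11, n14, n16, n3, n5, n8, n9.
The greatest among these is n9.

n9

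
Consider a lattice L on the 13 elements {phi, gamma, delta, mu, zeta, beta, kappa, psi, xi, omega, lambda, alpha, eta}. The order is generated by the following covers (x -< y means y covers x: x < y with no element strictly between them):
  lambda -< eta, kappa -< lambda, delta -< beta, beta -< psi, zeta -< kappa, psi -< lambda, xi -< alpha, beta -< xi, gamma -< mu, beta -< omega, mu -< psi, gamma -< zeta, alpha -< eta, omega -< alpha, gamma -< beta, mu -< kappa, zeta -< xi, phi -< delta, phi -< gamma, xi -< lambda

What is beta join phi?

beta

Common upper bounds of {beta, phi}: alpha, beta, eta, lambda, omega, psi, xi.
The least among these is beta.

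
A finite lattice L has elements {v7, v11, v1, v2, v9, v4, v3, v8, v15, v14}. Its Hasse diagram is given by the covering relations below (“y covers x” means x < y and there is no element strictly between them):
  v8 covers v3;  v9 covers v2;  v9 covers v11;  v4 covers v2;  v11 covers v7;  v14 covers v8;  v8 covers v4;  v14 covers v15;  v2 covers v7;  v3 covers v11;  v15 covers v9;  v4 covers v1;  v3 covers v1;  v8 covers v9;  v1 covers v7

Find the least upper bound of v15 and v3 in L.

v14

Common upper bounds of {v15, v3}: v14.
The least among these is v14.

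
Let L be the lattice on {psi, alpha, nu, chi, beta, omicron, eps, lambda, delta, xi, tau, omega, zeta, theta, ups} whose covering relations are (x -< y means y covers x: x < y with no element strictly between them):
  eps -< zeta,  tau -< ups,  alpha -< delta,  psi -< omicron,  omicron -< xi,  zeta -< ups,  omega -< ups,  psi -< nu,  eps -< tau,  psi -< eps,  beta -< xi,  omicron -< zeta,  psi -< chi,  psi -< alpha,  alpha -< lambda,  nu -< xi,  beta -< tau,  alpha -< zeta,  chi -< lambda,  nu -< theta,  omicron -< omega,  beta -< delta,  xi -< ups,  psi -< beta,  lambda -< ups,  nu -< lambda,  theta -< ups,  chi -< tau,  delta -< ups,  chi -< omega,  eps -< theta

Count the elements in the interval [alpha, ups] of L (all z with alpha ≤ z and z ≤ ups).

5

The interval [alpha, ups] = {alpha, delta, lambda, ups, zeta}, which has 5 elements.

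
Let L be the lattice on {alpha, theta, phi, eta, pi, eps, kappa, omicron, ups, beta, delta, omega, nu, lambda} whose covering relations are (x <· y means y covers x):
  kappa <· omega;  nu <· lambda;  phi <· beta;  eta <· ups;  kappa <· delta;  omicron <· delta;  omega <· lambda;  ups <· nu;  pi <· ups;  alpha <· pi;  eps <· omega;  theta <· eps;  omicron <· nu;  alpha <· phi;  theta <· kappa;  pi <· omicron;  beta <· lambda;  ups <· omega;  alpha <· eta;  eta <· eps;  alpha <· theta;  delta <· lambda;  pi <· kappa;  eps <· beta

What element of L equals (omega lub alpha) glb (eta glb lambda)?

eta

omega ∨ alpha = omega
eta ∧ lambda = eta
omega ∧ eta = eta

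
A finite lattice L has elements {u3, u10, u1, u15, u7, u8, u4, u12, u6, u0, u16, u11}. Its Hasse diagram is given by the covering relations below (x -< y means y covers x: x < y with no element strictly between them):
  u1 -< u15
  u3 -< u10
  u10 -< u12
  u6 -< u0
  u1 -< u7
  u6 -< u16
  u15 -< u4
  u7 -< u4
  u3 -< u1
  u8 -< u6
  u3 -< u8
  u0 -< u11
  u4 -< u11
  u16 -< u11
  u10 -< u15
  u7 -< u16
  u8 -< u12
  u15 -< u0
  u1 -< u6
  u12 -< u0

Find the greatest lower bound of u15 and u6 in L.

u1

Common lower bounds of {u15, u6}: u1, u3.
The greatest among these is u1.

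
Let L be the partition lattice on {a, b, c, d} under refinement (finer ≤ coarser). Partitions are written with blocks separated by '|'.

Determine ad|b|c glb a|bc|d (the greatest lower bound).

a|b|c|d

Common lower bounds of {ad|b|c, a|bc|d}: a|b|c|d.
The greatest among these is a|b|c|d.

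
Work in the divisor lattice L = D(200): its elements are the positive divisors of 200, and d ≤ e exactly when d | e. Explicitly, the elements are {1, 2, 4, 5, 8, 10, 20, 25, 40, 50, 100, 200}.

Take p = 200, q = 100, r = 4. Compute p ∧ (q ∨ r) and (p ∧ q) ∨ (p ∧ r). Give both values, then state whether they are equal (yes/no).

q ∨ r = 100, so p ∧ (q ∨ r) = 200 ∧ 100 = 100.
p ∧ q = 100 and p ∧ r = 4, so (p ∧ q) ∨ (p ∧ r) = 100 ∨ 4 = 100.
Equal: yes.

100; 100; yes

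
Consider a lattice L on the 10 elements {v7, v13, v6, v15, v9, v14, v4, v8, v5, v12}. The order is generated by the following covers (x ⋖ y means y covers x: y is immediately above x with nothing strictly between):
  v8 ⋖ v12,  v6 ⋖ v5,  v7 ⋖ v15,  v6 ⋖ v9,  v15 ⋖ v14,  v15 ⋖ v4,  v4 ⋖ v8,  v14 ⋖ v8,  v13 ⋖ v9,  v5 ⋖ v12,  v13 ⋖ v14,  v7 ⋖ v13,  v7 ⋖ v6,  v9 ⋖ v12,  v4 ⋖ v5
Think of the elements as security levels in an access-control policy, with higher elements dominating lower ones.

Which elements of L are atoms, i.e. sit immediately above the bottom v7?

The atoms are exactly the elements that cover v7: v13, v15, v6.

v13, v15, v6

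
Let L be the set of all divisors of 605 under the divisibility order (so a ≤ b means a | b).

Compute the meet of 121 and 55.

In the divisibility order, the meet is the greatest common divisor: gcd(121, 55) = 11.

11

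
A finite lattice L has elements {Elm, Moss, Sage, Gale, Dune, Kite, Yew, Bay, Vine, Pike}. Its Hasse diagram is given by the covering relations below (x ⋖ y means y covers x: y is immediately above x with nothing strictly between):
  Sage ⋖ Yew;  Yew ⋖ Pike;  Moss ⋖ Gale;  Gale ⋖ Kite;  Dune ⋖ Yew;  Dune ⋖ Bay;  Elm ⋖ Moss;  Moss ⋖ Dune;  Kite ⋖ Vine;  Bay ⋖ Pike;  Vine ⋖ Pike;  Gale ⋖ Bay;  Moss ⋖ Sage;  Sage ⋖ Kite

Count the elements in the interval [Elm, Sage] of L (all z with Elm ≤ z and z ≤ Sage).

3

The interval [Elm, Sage] = {Elm, Moss, Sage}, which has 3 elements.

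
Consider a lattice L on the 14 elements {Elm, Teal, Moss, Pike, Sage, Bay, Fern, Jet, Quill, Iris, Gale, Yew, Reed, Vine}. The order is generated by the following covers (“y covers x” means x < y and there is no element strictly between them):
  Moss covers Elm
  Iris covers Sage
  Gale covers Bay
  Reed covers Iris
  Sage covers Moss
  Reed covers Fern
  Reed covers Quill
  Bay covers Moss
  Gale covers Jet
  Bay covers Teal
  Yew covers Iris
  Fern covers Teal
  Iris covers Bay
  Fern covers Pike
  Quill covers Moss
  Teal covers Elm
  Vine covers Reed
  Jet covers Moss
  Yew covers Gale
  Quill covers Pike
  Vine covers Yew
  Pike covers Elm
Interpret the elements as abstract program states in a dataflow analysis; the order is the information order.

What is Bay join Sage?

Common upper bounds of {Bay, Sage}: Iris, Reed, Vine, Yew.
The least among these is Iris.

Iris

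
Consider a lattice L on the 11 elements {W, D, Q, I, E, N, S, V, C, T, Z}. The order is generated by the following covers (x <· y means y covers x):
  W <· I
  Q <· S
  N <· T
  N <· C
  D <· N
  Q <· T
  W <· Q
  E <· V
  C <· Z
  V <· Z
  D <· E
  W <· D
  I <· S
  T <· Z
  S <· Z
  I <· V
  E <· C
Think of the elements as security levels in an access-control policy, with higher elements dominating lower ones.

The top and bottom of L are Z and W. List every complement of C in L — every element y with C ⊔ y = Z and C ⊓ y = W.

I, Q, S

Need y with C ∨ y = Z and C ∧ y = W.
Checking each element gives: I, Q, S.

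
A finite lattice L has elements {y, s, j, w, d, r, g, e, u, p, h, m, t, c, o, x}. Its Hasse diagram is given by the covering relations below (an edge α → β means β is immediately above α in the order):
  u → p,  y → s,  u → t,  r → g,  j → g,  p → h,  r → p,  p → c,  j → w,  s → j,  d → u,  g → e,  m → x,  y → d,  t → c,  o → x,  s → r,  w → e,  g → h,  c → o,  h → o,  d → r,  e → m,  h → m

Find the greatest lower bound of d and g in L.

d

Common lower bounds of {d, g}: d, y.
The greatest among these is d.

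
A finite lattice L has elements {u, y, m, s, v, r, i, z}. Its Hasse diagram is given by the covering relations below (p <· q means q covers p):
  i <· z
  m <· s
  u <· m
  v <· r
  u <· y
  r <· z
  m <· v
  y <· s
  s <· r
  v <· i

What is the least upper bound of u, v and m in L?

v

Common upper bounds of {u, v, m}: i, r, v, z.
The least among these is v.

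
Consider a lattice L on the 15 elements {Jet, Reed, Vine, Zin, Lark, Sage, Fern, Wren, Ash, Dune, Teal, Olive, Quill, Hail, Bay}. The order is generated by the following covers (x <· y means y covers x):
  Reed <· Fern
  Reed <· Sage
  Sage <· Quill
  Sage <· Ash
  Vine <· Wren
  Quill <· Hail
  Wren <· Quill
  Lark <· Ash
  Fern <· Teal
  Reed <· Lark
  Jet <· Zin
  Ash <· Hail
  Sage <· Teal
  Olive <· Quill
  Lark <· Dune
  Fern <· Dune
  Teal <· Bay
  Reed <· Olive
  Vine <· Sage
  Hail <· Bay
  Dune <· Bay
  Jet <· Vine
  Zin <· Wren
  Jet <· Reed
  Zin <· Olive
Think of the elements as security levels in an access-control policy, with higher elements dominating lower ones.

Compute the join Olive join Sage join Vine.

Common upper bounds of {Olive, Sage, Vine}: Bay, Hail, Quill.
The least among these is Quill.

Quill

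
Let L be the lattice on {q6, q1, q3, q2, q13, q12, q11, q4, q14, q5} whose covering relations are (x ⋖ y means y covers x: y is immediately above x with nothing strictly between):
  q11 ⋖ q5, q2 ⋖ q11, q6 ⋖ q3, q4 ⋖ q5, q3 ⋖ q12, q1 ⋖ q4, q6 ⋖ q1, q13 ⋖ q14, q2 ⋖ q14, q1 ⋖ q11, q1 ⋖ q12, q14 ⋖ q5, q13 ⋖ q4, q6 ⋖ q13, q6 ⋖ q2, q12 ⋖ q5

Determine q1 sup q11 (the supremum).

q11

Common upper bounds of {q1, q11}: q11, q5.
The least among these is q11.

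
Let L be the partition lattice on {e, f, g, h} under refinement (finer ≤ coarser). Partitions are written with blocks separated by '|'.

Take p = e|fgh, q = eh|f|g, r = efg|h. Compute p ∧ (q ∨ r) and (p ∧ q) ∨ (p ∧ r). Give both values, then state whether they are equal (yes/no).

q ∨ r = efgh, so p ∧ (q ∨ r) = e|fgh ∧ efgh = e|fgh.
p ∧ q = e|f|g|h and p ∧ r = e|fg|h, so (p ∧ q) ∨ (p ∧ r) = e|f|g|h ∨ e|fg|h = e|fg|h.
Equal: no.

e|fgh; e|fg|h; no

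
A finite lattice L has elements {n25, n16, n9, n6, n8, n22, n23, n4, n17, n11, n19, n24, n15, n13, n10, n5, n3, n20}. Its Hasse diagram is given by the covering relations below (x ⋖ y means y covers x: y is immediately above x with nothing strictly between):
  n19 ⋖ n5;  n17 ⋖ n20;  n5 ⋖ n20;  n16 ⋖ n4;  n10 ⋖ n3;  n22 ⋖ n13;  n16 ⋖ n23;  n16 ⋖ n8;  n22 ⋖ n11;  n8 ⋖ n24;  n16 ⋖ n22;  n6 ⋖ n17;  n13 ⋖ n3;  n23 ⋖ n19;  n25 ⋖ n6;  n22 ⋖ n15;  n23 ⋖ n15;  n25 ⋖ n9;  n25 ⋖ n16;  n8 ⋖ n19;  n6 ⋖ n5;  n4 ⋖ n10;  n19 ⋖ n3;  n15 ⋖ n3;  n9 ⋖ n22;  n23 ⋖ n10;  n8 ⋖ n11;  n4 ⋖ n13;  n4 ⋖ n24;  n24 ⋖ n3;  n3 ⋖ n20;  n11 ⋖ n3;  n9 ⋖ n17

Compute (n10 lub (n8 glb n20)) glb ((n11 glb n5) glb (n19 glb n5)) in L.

n8 ∧ n20 = n8
n10 ∨ n8 = n3
n11 ∧ n5 = n8
n19 ∧ n5 = n19
n8 ∧ n19 = n8
n3 ∧ n8 = n8

n8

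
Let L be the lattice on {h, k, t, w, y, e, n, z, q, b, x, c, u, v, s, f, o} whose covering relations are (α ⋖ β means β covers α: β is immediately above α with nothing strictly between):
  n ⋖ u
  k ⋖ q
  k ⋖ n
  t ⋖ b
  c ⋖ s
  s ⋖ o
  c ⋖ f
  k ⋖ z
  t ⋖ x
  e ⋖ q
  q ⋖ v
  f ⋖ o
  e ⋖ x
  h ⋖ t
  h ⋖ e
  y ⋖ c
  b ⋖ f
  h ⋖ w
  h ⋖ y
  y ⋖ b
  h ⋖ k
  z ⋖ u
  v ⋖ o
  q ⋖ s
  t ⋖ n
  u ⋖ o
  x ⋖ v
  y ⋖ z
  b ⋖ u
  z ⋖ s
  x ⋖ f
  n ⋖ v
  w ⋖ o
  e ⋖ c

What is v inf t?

t

Common lower bounds of {v, t}: h, t.
The greatest among these is t.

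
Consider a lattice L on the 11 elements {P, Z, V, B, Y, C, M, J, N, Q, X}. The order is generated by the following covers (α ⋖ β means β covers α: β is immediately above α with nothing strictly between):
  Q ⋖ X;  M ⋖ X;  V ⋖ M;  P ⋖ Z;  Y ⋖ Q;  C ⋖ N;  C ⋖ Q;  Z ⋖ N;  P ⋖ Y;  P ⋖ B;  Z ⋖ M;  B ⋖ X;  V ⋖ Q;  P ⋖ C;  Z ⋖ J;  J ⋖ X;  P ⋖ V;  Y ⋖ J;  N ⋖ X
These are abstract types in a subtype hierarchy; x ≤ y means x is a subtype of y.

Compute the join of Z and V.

Common upper bounds of {Z, V}: M, X.
The least among these is M.

M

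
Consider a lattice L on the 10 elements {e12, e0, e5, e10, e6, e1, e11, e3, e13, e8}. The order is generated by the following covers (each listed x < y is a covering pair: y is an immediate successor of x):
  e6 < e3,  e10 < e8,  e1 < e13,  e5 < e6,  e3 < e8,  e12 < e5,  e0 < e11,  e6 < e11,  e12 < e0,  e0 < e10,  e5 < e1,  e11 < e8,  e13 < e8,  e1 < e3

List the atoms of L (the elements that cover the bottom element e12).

e0, e5

The atoms are exactly the elements that cover e12: e0, e5.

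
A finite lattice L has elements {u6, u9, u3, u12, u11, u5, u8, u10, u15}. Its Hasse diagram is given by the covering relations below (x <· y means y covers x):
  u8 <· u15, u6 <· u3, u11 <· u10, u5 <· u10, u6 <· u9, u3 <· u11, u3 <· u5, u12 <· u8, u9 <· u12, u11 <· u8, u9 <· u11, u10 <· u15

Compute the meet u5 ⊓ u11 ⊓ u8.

u3

Common lower bounds of {u5, u11, u8}: u3, u6.
The greatest among these is u3.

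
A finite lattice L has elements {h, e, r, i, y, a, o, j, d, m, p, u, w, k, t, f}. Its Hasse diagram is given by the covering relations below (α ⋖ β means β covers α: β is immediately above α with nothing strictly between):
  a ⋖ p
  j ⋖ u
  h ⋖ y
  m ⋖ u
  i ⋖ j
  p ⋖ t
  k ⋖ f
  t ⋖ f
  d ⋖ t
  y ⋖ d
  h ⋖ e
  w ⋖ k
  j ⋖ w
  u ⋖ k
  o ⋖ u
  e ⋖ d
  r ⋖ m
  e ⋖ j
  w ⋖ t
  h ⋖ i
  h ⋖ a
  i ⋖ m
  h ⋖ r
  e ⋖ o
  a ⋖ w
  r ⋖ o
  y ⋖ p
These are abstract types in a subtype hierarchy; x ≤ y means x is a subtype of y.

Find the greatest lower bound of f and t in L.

Common lower bounds of {f, t}: a, d, e, h, i, j, p, t, w, y.
The greatest among these is t.

t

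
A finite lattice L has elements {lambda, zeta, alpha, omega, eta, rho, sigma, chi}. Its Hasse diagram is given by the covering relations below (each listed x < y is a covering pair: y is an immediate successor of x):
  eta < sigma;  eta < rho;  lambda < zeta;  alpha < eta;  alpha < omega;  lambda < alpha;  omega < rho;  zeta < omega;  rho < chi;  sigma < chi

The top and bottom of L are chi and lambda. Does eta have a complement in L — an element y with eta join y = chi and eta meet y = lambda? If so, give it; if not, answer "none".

none

For every candidate y, either eta ∨ y ≠ chi or eta ∧ y ≠ lambda; no complement exists.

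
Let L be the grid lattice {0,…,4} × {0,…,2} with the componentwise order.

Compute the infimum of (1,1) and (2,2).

In a product of chains, the meet is componentwise min, giving (1,1).

(1,1)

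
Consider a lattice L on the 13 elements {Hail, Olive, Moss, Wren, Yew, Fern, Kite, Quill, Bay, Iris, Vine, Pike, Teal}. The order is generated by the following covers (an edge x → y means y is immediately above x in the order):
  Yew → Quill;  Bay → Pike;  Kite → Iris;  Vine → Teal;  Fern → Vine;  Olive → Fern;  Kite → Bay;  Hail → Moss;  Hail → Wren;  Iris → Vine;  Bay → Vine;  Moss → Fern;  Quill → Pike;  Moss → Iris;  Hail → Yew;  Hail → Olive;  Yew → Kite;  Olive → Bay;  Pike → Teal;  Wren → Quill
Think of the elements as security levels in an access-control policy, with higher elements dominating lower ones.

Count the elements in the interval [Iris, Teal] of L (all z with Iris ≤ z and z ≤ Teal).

3

The interval [Iris, Teal] = {Iris, Teal, Vine}, which has 3 elements.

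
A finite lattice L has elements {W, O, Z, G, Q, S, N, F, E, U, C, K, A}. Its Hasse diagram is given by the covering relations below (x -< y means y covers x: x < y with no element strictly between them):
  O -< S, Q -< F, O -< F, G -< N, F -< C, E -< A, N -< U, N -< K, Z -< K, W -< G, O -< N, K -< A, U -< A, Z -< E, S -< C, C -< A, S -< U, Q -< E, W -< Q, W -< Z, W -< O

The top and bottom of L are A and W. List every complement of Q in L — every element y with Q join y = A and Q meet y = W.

G, K, N, U

Need y with Q ∨ y = A and Q ∧ y = W.
Checking each element gives: G, K, N, U.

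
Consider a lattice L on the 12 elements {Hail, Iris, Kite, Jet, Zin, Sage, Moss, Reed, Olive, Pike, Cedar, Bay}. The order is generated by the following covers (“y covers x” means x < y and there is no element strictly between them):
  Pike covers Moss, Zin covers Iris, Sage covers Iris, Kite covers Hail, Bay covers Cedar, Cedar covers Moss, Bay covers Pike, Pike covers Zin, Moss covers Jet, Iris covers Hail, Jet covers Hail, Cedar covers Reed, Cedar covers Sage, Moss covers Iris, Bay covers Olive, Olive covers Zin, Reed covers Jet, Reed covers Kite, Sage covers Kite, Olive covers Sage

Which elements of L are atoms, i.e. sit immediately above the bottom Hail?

The atoms are exactly the elements that cover Hail: Iris, Jet, Kite.

Iris, Jet, Kite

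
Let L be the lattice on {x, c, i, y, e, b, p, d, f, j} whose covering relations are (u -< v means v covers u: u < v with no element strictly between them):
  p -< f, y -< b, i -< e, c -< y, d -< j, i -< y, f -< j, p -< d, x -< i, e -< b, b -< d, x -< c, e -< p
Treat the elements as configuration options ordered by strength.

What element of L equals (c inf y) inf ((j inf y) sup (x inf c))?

c

c ∧ y = c
j ∧ y = y
x ∧ c = x
y ∨ x = y
c ∧ y = c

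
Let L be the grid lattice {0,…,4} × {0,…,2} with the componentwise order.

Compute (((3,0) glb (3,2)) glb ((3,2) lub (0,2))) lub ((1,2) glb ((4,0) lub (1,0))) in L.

(3,0)

(3,0) ∧ (3,2) = (3,0)
(3,2) ∨ (0,2) = (3,2)
(3,0) ∧ (3,2) = (3,0)
(4,0) ∨ (1,0) = (4,0)
(1,2) ∧ (4,0) = (1,0)
(3,0) ∨ (1,0) = (3,0)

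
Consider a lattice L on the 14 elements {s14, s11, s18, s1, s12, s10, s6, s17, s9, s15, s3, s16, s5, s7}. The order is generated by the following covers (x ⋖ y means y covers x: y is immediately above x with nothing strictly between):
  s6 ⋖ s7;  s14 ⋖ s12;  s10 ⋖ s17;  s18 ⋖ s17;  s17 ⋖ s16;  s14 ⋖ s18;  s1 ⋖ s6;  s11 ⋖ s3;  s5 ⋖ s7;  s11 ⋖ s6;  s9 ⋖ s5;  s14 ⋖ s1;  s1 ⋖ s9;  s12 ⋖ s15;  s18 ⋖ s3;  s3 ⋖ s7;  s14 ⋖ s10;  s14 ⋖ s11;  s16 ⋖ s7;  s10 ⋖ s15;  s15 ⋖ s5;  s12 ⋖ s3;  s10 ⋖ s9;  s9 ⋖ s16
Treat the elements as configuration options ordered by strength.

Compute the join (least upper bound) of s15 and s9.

Common upper bounds of {s15, s9}: s5, s7.
The least among these is s5.

s5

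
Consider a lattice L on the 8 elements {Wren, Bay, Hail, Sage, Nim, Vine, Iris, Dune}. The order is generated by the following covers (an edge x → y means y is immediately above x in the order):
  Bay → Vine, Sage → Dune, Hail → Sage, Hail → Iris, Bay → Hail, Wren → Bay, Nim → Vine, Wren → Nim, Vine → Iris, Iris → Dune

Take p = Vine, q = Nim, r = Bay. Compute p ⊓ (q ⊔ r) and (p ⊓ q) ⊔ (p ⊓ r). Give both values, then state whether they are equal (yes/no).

Vine; Vine; yes

q ⊔ r = Vine, so p ⊓ (q ⊔ r) = Vine ⊓ Vine = Vine.
p ⊓ q = Nim and p ⊓ r = Bay, so (p ⊓ q) ⊔ (p ⊓ r) = Nim ⊔ Bay = Vine.
Equal: yes.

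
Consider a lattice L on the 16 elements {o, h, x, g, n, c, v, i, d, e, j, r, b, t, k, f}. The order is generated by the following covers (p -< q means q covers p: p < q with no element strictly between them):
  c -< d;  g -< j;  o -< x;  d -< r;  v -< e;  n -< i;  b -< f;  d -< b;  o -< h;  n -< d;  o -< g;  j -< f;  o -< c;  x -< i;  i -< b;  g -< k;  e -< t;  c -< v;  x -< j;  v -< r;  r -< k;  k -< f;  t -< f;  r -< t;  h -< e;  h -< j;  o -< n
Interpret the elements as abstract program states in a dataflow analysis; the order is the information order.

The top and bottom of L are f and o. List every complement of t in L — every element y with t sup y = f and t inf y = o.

Need y with t ∨ y = f and t ∧ y = o.
Checking each element gives: g, x.

g, x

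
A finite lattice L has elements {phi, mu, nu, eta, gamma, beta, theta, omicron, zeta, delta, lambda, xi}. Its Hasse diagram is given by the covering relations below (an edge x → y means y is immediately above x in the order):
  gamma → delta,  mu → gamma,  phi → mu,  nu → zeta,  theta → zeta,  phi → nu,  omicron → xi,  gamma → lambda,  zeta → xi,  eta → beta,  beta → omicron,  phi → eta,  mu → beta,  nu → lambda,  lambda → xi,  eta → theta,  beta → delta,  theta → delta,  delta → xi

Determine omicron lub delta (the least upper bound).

Common upper bounds of {omicron, delta}: xi.
The least among these is xi.

xi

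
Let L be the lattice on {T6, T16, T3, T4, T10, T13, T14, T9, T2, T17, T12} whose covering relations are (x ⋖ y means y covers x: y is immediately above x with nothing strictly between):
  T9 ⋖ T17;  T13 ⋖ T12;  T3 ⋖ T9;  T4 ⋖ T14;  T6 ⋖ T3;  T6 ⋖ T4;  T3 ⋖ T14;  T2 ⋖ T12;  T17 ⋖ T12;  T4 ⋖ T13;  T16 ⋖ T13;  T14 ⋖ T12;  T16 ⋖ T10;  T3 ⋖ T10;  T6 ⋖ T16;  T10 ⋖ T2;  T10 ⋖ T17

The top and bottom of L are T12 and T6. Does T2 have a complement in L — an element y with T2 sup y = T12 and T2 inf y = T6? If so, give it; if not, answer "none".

T4

Need y with T2 ∨ y = T12 and T2 ∧ y = T6.
Checking each element gives: T4.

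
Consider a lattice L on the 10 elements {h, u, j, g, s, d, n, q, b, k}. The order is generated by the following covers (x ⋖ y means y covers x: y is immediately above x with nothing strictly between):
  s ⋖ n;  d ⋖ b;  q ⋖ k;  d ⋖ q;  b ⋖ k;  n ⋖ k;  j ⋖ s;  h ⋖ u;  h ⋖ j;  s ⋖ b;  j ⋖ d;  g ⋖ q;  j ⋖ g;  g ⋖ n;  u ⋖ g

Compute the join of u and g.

Common upper bounds of {u, g}: g, k, n, q.
The least among these is g.

g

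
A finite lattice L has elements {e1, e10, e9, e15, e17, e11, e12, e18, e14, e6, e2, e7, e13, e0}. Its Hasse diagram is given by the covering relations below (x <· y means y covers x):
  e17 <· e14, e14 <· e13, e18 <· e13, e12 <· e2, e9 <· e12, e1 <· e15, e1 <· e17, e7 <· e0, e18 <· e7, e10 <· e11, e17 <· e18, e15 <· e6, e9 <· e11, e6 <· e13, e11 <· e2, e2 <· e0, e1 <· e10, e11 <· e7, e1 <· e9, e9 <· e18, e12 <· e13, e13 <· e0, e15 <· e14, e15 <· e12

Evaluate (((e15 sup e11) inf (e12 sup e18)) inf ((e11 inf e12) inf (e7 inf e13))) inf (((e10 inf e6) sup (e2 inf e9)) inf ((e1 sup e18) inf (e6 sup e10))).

e9

e15 ∨ e11 = e2
e12 ∨ e18 = e13
e2 ∧ e13 = e12
e11 ∧ e12 = e9
e7 ∧ e13 = e18
e9 ∧ e18 = e9
e12 ∧ e9 = e9
e10 ∧ e6 = e1
e2 ∧ e9 = e9
e1 ∨ e9 = e9
e1 ∨ e18 = e18
e6 ∨ e10 = e0
e18 ∧ e0 = e18
e9 ∧ e18 = e9
e9 ∧ e9 = e9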